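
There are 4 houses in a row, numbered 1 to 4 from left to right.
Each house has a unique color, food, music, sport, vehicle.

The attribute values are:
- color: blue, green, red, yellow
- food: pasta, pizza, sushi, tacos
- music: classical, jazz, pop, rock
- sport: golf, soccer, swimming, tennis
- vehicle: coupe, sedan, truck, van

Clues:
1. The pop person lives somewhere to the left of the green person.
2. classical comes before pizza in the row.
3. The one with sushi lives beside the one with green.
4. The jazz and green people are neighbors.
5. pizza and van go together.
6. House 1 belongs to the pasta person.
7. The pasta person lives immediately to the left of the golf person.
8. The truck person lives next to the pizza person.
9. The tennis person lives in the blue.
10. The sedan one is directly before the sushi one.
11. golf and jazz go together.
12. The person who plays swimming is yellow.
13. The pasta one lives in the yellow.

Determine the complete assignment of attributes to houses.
Solution:

House | Color | Food | Music | Sport | Vehicle
----------------------------------------------
  1   | yellow | pasta | pop | swimming | sedan
  2   | red | sushi | jazz | golf | coupe
  3   | green | tacos | classical | soccer | truck
  4   | blue | pizza | rock | tennis | van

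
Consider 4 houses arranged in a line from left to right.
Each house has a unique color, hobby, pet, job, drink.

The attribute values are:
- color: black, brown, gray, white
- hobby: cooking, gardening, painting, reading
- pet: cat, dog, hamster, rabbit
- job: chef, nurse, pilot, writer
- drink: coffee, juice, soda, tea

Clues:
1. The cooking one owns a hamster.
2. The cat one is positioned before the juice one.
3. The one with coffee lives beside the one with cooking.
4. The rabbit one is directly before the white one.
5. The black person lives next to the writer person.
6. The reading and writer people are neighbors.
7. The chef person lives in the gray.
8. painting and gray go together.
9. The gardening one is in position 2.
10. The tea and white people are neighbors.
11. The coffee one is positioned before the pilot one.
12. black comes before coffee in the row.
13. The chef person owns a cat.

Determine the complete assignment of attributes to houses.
Solution:

House | Color | Hobby | Pet | Job | Drink
-----------------------------------------
  1   | black | reading | rabbit | nurse | tea
  2   | white | gardening | dog | writer | soda
  3   | gray | painting | cat | chef | coffee
  4   | brown | cooking | hamster | pilot | juice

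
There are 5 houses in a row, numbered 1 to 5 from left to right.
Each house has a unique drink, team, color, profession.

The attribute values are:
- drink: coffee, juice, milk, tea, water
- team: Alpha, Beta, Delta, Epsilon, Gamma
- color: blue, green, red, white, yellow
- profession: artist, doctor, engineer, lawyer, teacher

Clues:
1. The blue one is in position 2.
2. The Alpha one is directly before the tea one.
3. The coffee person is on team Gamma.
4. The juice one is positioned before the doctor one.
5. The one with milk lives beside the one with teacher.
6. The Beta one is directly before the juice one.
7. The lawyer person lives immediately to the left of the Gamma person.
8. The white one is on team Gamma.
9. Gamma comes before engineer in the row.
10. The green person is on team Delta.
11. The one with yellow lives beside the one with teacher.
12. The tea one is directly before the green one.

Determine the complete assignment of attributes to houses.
Solution:

House | Drink | Team | Color | Profession
-----------------------------------------
  1   | milk | Alpha | yellow | artist
  2   | tea | Beta | blue | teacher
  3   | juice | Delta | green | lawyer
  4   | coffee | Gamma | white | doctor
  5   | water | Epsilon | red | engineer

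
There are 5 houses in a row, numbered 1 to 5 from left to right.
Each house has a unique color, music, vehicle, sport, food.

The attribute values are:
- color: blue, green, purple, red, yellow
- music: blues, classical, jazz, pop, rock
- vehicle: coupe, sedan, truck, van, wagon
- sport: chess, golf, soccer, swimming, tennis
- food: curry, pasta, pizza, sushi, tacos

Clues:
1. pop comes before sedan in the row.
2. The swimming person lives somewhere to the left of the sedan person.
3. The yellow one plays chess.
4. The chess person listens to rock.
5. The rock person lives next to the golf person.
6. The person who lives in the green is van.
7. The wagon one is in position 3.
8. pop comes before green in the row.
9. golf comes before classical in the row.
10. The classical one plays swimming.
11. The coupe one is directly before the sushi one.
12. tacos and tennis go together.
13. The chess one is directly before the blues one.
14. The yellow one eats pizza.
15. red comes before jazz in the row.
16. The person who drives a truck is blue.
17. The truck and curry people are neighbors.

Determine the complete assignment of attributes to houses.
Solution:

House | Color | Music | Vehicle | Sport | Food
----------------------------------------------
  1   | yellow | rock | coupe | chess | pizza
  2   | blue | blues | truck | golf | sushi
  3   | red | pop | wagon | soccer | curry
  4   | green | classical | van | swimming | pasta
  5   | purple | jazz | sedan | tennis | tacos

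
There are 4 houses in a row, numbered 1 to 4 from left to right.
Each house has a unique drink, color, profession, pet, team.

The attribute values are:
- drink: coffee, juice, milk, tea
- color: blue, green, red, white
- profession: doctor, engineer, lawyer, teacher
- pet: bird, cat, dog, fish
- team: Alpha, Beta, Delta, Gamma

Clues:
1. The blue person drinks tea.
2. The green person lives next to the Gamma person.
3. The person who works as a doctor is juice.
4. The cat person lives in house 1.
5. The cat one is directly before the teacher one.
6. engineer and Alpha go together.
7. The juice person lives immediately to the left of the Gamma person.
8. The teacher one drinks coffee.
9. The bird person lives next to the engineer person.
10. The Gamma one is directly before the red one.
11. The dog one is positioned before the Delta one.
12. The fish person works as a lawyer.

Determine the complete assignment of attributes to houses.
Solution:

House | Drink | Color | Profession | Pet | Team
-----------------------------------------------
  1   | juice | green | doctor | cat | Beta
  2   | coffee | white | teacher | bird | Gamma
  3   | milk | red | engineer | dog | Alpha
  4   | tea | blue | lawyer | fish | Delta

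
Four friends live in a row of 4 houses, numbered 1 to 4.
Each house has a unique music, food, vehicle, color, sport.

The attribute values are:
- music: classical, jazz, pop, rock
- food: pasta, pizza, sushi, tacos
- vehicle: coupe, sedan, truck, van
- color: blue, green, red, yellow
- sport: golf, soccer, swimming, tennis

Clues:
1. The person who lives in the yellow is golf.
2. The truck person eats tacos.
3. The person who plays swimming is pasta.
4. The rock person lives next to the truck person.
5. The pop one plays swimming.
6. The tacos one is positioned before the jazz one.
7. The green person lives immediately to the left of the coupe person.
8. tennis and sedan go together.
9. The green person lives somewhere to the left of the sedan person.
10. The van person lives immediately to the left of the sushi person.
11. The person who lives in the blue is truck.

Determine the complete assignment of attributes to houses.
Solution:

House | Music | Food | Vehicle | Color | Sport
----------------------------------------------
  1   | pop | pasta | van | green | swimming
  2   | rock | sushi | coupe | yellow | golf
  3   | classical | tacos | truck | blue | soccer
  4   | jazz | pizza | sedan | red | tennis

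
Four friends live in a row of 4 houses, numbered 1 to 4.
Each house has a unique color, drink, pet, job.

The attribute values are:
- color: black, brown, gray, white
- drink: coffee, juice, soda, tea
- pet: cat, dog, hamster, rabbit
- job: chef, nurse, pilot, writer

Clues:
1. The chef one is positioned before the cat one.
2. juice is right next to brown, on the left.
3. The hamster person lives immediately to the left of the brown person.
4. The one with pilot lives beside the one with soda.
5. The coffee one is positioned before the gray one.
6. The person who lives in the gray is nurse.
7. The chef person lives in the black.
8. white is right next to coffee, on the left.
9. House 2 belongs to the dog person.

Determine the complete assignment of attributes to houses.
Solution:

House | Color | Drink | Pet | Job
---------------------------------
  1   | white | juice | hamster | writer
  2   | brown | coffee | dog | pilot
  3   | black | soda | rabbit | chef
  4   | gray | tea | cat | nurse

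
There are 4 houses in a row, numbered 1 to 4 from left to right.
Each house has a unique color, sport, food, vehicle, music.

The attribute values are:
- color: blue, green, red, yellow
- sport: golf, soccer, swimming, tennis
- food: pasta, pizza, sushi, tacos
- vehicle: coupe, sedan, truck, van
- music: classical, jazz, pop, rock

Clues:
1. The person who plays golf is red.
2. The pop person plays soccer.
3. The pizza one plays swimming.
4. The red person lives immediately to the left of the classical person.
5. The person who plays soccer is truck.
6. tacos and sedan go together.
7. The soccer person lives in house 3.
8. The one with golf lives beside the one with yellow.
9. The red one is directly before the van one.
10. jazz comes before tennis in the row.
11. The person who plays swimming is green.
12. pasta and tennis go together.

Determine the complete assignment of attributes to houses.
Solution:

House | Color | Sport | Food | Vehicle | Music
----------------------------------------------
  1   | red | golf | tacos | sedan | jazz
  2   | yellow | tennis | pasta | van | classical
  3   | blue | soccer | sushi | truck | pop
  4   | green | swimming | pizza | coupe | rock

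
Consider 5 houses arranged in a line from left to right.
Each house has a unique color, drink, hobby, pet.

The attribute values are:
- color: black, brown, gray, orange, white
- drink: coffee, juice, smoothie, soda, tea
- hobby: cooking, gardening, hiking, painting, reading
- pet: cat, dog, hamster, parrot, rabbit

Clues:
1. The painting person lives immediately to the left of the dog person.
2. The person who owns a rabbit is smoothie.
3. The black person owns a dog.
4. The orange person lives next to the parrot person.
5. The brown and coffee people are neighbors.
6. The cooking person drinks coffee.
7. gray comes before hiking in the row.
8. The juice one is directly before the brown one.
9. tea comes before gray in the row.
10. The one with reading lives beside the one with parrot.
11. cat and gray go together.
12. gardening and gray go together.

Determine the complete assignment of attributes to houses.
Solution:

House | Color | Drink | Hobby | Pet
-----------------------------------
  1   | orange | juice | reading | hamster
  2   | brown | tea | painting | parrot
  3   | black | coffee | cooking | dog
  4   | gray | soda | gardening | cat
  5   | white | smoothie | hiking | rabbit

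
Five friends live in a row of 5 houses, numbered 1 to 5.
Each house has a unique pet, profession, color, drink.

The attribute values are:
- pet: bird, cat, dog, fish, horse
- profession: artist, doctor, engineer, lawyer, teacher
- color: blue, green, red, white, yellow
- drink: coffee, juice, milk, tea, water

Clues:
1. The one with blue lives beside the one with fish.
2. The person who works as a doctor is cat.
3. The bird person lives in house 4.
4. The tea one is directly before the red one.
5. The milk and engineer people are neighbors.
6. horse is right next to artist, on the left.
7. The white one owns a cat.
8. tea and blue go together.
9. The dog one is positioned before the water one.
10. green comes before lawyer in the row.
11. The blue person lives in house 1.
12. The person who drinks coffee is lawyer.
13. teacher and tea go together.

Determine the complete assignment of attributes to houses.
Solution:

House | Pet | Profession | Color | Drink
----------------------------------------
  1   | horse | teacher | blue | tea
  2   | fish | artist | red | milk
  3   | dog | engineer | green | juice
  4   | bird | lawyer | yellow | coffee
  5   | cat | doctor | white | water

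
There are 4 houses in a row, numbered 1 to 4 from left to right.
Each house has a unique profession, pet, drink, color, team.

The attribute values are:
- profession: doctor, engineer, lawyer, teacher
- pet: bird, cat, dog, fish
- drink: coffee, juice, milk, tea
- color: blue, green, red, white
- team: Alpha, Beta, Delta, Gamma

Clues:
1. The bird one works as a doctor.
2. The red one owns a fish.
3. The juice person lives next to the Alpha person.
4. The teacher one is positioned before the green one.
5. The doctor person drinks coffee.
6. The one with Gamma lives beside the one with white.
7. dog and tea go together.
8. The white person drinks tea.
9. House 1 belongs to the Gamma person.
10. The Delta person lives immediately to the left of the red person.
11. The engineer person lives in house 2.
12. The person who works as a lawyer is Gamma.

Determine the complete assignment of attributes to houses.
Solution:

House | Profession | Pet | Drink | Color | Team
-----------------------------------------------
  1   | lawyer | cat | milk | blue | Gamma
  2   | engineer | dog | tea | white | Delta
  3   | teacher | fish | juice | red | Beta
  4   | doctor | bird | coffee | green | Alpha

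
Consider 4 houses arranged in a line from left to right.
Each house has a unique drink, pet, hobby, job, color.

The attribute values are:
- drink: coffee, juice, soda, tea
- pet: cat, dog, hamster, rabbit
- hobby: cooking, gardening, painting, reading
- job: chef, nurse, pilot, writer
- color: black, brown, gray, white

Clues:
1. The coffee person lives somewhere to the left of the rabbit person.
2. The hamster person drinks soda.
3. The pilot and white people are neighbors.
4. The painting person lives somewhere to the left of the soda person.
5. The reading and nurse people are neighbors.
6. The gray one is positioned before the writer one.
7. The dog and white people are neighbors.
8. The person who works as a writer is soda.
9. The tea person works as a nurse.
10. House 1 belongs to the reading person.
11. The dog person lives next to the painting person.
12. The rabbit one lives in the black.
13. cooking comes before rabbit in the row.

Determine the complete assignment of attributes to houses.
Solution:

House | Drink | Pet | Hobby | Job | Color
-----------------------------------------
  1   | coffee | dog | reading | pilot | gray
  2   | tea | cat | painting | nurse | white
  3   | soda | hamster | cooking | writer | brown
  4   | juice | rabbit | gardening | chef | black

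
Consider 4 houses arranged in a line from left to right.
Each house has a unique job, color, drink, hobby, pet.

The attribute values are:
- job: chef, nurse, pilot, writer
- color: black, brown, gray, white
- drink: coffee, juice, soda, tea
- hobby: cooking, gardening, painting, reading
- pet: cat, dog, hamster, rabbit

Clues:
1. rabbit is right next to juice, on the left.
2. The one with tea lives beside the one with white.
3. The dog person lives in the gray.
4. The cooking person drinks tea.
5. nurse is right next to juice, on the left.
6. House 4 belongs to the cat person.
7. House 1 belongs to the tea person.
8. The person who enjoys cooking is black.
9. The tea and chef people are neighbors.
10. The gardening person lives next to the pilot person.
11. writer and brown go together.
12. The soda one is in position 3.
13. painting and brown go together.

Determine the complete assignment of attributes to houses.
Solution:

House | Job | Color | Drink | Hobby | Pet
-----------------------------------------
  1   | nurse | black | tea | cooking | rabbit
  2   | chef | white | juice | gardening | hamster
  3   | pilot | gray | soda | reading | dog
  4   | writer | brown | coffee | painting | cat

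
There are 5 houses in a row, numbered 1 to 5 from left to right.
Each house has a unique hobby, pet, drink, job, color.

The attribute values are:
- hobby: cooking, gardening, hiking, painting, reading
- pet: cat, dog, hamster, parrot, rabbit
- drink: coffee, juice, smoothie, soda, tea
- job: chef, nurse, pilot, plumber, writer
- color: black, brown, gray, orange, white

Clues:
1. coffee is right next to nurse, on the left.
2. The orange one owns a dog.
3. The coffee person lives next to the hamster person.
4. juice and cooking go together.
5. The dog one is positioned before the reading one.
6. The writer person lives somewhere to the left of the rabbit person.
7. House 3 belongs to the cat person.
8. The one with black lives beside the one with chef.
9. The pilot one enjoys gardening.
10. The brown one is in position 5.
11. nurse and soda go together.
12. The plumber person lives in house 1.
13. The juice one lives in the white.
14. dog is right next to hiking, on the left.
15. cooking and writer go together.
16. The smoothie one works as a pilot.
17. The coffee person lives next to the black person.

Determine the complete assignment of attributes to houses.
Solution:

House | Hobby | Pet | Drink | Job | Color
-----------------------------------------
  1   | painting | dog | coffee | plumber | orange
  2   | hiking | hamster | soda | nurse | black
  3   | reading | cat | tea | chef | gray
  4   | cooking | parrot | juice | writer | white
  5   | gardening | rabbit | smoothie | pilot | brown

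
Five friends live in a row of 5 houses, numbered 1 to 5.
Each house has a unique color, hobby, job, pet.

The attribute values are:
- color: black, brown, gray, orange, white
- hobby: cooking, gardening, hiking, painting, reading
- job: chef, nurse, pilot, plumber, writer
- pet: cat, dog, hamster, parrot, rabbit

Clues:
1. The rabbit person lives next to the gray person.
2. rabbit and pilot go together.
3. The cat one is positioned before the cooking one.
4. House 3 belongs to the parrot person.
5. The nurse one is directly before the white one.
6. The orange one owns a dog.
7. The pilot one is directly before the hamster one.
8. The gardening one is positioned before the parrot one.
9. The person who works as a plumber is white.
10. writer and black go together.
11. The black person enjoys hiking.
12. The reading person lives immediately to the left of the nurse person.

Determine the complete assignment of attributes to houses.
Solution:

House | Color | Hobby | Job | Pet
---------------------------------
  1   | brown | reading | pilot | rabbit
  2   | gray | gardening | nurse | hamster
  3   | white | painting | plumber | parrot
  4   | black | hiking | writer | cat
  5   | orange | cooking | chef | dog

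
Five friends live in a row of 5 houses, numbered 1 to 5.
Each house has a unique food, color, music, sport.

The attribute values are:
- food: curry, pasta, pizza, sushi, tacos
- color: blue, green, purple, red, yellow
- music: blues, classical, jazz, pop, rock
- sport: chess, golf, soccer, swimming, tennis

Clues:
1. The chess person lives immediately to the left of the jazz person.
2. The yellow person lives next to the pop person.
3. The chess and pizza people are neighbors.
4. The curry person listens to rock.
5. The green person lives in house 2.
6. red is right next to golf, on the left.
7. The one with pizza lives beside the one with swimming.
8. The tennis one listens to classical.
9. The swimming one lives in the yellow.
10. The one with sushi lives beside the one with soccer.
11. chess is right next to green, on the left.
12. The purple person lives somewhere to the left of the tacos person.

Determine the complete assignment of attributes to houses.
Solution:

House | Food | Color | Music | Sport
------------------------------------
  1   | curry | red | rock | chess
  2   | pizza | green | jazz | golf
  3   | sushi | yellow | blues | swimming
  4   | pasta | purple | pop | soccer
  5   | tacos | blue | classical | tennis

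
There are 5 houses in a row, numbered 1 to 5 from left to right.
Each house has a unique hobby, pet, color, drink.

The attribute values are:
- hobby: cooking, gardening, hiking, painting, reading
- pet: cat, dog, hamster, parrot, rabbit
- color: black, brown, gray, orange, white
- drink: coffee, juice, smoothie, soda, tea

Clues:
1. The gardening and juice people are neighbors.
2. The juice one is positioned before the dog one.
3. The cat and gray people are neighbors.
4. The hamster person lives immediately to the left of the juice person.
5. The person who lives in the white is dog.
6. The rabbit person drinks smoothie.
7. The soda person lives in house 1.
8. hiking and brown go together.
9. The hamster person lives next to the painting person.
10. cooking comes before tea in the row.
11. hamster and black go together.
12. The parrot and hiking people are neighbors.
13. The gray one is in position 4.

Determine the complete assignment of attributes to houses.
Solution:

House | Hobby | Pet | Color | Drink
-----------------------------------
  1   | gardening | hamster | black | soda
  2   | painting | parrot | orange | juice
  3   | hiking | cat | brown | coffee
  4   | cooking | rabbit | gray | smoothie
  5   | reading | dog | white | tea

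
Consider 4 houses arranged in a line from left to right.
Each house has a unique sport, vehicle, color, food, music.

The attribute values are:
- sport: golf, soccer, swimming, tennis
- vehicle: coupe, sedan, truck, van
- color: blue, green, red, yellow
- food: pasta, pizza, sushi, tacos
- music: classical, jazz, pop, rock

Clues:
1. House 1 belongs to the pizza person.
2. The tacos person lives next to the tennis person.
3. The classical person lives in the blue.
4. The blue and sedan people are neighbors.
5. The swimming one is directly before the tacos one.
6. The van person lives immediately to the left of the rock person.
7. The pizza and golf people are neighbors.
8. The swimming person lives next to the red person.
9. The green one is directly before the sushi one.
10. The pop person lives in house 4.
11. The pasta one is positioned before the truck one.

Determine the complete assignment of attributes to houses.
Solution:

House | Sport | Vehicle | Color | Food | Music
----------------------------------------------
  1   | swimming | van | blue | pizza | classical
  2   | golf | sedan | red | tacos | rock
  3   | tennis | coupe | green | pasta | jazz
  4   | soccer | truck | yellow | sushi | pop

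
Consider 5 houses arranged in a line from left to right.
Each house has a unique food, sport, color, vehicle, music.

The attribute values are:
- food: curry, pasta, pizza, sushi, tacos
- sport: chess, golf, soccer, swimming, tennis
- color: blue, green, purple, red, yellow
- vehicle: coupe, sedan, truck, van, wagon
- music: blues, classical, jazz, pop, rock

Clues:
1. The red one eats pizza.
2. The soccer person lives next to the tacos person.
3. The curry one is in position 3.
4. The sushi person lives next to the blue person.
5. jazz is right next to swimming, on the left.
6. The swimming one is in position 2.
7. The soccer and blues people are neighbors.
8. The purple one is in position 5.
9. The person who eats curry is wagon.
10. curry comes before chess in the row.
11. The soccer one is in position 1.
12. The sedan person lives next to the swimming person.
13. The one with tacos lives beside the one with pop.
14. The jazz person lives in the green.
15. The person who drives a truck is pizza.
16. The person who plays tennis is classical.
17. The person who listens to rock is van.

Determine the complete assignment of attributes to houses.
Solution:

House | Food | Sport | Color | Vehicle | Music
----------------------------------------------
  1   | sushi | soccer | green | sedan | jazz
  2   | tacos | swimming | blue | coupe | blues
  3   | curry | golf | yellow | wagon | pop
  4   | pizza | tennis | red | truck | classical
  5   | pasta | chess | purple | van | rock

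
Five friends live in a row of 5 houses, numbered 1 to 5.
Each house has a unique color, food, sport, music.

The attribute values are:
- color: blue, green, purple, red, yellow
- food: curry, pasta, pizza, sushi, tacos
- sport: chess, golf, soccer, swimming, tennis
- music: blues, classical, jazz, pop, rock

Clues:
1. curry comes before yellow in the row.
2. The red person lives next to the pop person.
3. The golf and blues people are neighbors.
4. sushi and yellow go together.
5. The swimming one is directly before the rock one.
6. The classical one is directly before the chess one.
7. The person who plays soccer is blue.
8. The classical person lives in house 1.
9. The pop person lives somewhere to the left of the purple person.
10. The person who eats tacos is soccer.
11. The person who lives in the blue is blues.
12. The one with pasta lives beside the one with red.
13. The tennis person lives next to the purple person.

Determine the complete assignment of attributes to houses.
Solution:

House | Color | Food | Sport | Music
------------------------------------
  1   | green | pasta | swimming | classical
  2   | red | curry | chess | rock
  3   | yellow | sushi | tennis | pop
  4   | purple | pizza | golf | jazz
  5   | blue | tacos | soccer | blues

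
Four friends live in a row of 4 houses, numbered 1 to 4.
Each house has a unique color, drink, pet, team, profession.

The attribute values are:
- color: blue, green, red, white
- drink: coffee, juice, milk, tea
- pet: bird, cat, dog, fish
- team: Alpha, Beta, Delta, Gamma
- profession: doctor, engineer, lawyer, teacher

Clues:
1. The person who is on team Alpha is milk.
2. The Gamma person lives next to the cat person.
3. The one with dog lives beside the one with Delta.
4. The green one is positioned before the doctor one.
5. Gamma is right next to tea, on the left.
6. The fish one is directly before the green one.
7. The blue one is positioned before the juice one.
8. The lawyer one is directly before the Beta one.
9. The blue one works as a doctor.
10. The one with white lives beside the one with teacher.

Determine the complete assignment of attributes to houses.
Solution:

House | Color | Drink | Pet | Team | Profession
-----------------------------------------------
  1   | white | coffee | fish | Gamma | lawyer
  2   | green | tea | cat | Beta | teacher
  3   | blue | milk | dog | Alpha | doctor
  4   | red | juice | bird | Delta | engineer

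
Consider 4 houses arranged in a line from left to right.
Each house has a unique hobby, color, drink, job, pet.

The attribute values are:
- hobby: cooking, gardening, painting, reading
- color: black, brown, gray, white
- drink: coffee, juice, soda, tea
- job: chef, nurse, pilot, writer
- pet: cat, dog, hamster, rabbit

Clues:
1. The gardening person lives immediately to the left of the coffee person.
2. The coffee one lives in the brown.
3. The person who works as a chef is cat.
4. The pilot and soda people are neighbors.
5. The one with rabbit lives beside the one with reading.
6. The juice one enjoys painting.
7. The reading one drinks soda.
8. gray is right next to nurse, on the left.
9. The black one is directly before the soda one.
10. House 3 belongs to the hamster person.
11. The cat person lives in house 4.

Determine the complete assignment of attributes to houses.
Solution:

House | Hobby | Color | Drink | Job | Pet
-----------------------------------------
  1   | painting | black | juice | pilot | rabbit
  2   | reading | gray | soda | writer | dog
  3   | gardening | white | tea | nurse | hamster
  4   | cooking | brown | coffee | chef | cat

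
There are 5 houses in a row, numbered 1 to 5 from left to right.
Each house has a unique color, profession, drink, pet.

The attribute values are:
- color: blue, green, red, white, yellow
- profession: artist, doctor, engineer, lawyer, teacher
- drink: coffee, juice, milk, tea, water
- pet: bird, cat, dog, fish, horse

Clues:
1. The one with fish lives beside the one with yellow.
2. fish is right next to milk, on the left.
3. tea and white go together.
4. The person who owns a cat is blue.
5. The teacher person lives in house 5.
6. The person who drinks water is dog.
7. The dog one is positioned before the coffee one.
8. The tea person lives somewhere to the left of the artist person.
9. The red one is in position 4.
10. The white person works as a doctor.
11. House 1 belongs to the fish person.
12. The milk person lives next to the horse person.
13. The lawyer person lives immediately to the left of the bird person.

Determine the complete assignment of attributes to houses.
Solution:

House | Color | Profession | Drink | Pet
----------------------------------------
  1   | green | lawyer | juice | fish
  2   | yellow | engineer | milk | bird
  3   | white | doctor | tea | horse
  4   | red | artist | water | dog
  5   | blue | teacher | coffee | cat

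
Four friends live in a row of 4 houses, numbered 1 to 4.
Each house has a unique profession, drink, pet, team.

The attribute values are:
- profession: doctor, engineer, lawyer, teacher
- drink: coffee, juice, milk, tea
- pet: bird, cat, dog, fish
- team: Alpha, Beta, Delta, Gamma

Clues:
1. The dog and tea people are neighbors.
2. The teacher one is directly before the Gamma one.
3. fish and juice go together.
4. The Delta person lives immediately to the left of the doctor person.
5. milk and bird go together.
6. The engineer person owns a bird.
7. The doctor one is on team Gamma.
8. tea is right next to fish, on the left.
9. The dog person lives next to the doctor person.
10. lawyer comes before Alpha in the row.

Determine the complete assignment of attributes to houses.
Solution:

House | Profession | Drink | Pet | Team
---------------------------------------
  1   | teacher | coffee | dog | Delta
  2   | doctor | tea | cat | Gamma
  3   | lawyer | juice | fish | Beta
  4   | engineer | milk | bird | Alpha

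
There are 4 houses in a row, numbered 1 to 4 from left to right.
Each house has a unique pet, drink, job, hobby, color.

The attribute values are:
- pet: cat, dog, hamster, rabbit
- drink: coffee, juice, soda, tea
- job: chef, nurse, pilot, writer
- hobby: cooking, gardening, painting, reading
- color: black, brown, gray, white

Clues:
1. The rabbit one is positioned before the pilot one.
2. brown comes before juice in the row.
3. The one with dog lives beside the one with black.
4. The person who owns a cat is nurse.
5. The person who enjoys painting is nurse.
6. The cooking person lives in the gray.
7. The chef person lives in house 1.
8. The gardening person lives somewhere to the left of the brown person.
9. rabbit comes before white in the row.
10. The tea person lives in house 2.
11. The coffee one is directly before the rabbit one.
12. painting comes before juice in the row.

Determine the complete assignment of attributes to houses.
Solution:

House | Pet | Drink | Job | Hobby | Color
-----------------------------------------
  1   | dog | coffee | chef | cooking | gray
  2   | rabbit | tea | writer | gardening | black
  3   | cat | soda | nurse | painting | brown
  4   | hamster | juice | pilot | reading | white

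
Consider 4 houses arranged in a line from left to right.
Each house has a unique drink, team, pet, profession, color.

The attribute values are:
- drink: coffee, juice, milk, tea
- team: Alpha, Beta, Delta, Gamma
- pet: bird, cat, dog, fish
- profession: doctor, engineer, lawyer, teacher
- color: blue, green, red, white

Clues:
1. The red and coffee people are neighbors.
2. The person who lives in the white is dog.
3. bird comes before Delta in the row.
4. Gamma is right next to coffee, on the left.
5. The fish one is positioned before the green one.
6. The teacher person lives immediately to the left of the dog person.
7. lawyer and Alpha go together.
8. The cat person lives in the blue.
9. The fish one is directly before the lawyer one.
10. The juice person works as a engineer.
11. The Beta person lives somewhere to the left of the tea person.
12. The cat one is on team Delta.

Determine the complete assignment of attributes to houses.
Solution:

House | Drink | Team | Pet | Profession | Color
-----------------------------------------------
  1   | milk | Gamma | fish | teacher | red
  2   | coffee | Alpha | dog | lawyer | white
  3   | juice | Beta | bird | engineer | green
  4   | tea | Delta | cat | doctor | blue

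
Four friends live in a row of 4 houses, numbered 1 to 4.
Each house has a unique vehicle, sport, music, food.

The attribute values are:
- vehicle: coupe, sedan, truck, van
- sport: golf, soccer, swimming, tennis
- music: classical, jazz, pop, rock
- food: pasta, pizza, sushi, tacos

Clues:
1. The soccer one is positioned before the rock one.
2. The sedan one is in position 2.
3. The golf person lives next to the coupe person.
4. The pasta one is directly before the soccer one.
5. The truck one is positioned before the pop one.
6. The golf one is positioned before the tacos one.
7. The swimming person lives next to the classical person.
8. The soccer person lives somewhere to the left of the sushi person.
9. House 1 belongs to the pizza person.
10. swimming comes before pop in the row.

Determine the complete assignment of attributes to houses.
Solution:

House | Vehicle | Sport | Music | Food
--------------------------------------
  1   | truck | swimming | jazz | pizza
  2   | sedan | golf | classical | pasta
  3   | coupe | soccer | pop | tacos
  4   | van | tennis | rock | sushi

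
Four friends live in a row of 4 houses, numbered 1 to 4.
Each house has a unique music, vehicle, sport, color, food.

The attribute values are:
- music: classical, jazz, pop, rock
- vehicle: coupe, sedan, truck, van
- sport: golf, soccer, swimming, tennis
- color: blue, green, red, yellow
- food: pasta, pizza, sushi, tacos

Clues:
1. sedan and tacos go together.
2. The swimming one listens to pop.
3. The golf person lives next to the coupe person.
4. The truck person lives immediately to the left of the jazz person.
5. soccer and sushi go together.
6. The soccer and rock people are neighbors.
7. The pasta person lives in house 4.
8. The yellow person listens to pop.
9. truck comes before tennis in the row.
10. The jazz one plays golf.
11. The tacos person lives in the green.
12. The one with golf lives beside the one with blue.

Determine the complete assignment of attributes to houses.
Solution:

House | Music | Vehicle | Sport | Color | Food
----------------------------------------------
  1   | pop | truck | swimming | yellow | pizza
  2   | jazz | sedan | golf | green | tacos
  3   | classical | coupe | soccer | blue | sushi
  4   | rock | van | tennis | red | pasta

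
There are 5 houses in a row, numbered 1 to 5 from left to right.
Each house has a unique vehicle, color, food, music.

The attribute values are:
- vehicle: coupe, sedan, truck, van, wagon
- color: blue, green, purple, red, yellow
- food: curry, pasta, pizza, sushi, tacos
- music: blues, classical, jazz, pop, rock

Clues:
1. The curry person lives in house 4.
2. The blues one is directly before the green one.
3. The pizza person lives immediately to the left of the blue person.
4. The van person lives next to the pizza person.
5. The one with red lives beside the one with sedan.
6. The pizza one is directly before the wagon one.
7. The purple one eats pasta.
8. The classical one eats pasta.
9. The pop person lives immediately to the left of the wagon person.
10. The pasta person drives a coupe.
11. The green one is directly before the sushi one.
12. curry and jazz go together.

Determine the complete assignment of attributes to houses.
Solution:

House | Vehicle | Color | Food | Music
--------------------------------------
  1   | van | red | tacos | blues
  2   | sedan | green | pizza | pop
  3   | wagon | blue | sushi | rock
  4   | truck | yellow | curry | jazz
  5   | coupe | purple | pasta | classical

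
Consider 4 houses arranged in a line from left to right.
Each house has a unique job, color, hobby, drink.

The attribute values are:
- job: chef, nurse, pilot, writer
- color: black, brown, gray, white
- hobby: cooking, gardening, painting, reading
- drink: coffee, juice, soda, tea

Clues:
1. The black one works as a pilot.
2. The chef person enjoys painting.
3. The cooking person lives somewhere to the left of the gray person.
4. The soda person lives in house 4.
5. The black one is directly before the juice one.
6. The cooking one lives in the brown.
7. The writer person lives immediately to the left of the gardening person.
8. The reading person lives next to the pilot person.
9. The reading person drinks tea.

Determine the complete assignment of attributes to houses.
Solution:

House | Job | Color | Hobby | Drink
-----------------------------------
  1   | writer | white | reading | tea
  2   | pilot | black | gardening | coffee
  3   | nurse | brown | cooking | juice
  4   | chef | gray | painting | soda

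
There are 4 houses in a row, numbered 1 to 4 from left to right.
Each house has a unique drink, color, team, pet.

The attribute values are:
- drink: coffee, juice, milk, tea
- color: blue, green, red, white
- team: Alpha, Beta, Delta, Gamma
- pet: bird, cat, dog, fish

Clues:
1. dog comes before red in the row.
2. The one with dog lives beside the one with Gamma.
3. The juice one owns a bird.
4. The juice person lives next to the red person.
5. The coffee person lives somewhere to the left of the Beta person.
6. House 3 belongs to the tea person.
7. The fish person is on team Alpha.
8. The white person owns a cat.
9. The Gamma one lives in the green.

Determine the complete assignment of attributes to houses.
Solution:

House | Drink | Color | Team | Pet
----------------------------------
  1   | coffee | blue | Delta | dog
  2   | juice | green | Gamma | bird
  3   | tea | red | Alpha | fish
  4   | milk | white | Beta | cat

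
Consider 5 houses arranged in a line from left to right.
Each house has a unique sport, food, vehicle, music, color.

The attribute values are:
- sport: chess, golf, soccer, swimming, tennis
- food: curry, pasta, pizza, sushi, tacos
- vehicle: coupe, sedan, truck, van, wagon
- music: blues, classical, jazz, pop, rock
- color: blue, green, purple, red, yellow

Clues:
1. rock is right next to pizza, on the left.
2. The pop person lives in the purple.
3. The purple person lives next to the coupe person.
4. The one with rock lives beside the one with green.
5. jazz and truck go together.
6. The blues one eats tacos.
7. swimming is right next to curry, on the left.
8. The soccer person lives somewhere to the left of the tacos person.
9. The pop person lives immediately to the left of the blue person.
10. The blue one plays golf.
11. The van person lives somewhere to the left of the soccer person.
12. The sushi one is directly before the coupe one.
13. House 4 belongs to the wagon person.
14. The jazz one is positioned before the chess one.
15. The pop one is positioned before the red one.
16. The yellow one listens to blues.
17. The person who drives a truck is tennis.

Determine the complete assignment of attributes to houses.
Solution:

House | Sport | Food | Vehicle | Music | Color
----------------------------------------------
  1   | swimming | sushi | van | pop | purple
  2   | golf | curry | coupe | rock | blue
  3   | tennis | pizza | truck | jazz | green
  4   | soccer | pasta | wagon | classical | red
  5   | chess | tacos | sedan | blues | yellow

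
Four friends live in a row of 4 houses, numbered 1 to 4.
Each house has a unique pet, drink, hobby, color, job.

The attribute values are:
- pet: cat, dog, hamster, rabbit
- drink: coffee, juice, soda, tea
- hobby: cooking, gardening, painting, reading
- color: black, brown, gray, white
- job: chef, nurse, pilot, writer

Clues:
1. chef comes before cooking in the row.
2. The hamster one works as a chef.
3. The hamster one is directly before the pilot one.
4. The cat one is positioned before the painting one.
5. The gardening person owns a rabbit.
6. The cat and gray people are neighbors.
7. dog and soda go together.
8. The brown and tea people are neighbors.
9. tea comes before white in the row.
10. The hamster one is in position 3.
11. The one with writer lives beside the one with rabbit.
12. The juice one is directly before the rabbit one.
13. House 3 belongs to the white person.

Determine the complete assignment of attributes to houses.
Solution:

House | Pet | Drink | Hobby | Color | Job
-----------------------------------------
  1   | cat | juice | reading | brown | writer
  2   | rabbit | tea | gardening | gray | nurse
  3   | hamster | coffee | painting | white | chef
  4   | dog | soda | cooking | black | pilot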